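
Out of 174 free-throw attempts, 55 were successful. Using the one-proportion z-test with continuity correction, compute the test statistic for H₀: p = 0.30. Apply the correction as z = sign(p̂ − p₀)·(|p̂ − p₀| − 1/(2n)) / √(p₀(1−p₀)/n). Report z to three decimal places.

z = 0.380

p̂ = 55/174 = 0.31609. p̂ − p₀ = 0.016092.
1/(2n) = 0.002874.
Corrected numerator: |0.016092| − 0.002874 = 0.013218.
SE₀ = √(0.30·0.70/174) = 0.034740.
z = (+)0.013218/0.034740 = 0.380.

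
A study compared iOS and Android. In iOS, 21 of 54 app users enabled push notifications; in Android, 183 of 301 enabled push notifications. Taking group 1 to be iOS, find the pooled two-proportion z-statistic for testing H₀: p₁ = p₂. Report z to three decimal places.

p̂₁ = 21/54 = 0.38889, p̂₂ = 183/301 = 0.60797.
Pooled p̂ = (21+183)/(54+301) = 204/355 = 0.57465.
Pooled SE = √[0.2444277·0.02184078] ≈ 0.073065.
z = (p̂₁ − p̂₂)/SE = (0.38889 − 0.60797)/0.073065 = -0.21908/0.073065 = -2.998.

z = -2.998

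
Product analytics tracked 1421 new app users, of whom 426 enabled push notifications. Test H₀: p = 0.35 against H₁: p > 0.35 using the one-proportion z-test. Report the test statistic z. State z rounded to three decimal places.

Sample proportion p̂ = 426/1421 = 0.29979.
Under H₀, SE = √(p₀(1−p₀)/n) = √(0.35·0.65/1421) = √0.000160099 = 0.012653.
Test statistic: z = -0.05021/0.012653 = -3.968.

z = -3.968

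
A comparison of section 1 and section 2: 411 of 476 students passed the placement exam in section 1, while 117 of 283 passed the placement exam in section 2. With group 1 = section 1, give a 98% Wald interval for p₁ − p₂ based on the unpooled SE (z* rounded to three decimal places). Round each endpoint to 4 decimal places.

(0.3727, 0.5273)

p̂₁ = 0.86345, p̂₂ = 0.41343, so the observed difference is 0.45002.
Unpooled SE = √(p̂₁(1−p̂₁)/n₁ + p̂₂(1−p̂₂)/n₂) = √(0.000247705 + 0.000856909) = 0.033236.
z* = 2.326 at the 98% level. Margin = 2.326·0.033236 = 0.07731.
CI: 0.45002 ± 0.07731 = (0.3727, 0.5273).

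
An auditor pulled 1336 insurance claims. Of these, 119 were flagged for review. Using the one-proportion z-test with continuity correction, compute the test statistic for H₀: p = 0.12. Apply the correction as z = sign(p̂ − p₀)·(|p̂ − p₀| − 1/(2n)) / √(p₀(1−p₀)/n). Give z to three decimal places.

p̂ = 119/1336 = 0.08907. p̂ − p₀ = -0.030928.
Continuity correction 1/(2n) = 1/2672 = 0.000374.
Corrected numerator: |-0.030928| − 0.000374 = 0.030554.
Null standard error: √(0.12·0.88/1336) = √0.000079042 = 0.008891.
z = −0.030554/0.008891 = -3.437.

z = -3.437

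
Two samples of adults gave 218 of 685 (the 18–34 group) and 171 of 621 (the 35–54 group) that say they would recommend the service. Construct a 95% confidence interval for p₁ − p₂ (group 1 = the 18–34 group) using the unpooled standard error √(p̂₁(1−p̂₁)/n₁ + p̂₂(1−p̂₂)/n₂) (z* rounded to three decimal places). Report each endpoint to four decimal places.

p̂₁ = 218/685 = 0.31825, p̂₂ = 171/621 = 0.27536; p̂₁ − p̂₂ = 0.04289.
SE = √(0.000316739 + 0.000321317) = √0.000638056 = 0.025260.
z* = 1.960 at the 95% level. Margin of error = 0.04951.
So the interval runs from -0.0066 to 0.0924.

(-0.0066, 0.0924)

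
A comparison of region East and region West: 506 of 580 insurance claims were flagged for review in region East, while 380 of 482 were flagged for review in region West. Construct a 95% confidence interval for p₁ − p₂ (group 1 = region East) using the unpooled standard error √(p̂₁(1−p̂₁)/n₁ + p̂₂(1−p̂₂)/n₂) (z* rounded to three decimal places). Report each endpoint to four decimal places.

p̂₁ = 0.87241, p̂₂ = 0.78838, so the observed difference is 0.08403.
SE = √(0.000191910 + 0.000346133) = √0.000538043 = 0.023196.
The 95% critical value is z* = 1.960. Margin of error = 0.04546.
Interval: 0.08403 ± 0.04546 → (0.0386, 0.1295).

(0.0386, 0.1295)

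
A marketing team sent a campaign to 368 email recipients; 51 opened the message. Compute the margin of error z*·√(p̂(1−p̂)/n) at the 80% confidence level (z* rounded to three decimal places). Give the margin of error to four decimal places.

ME = 0.0231

The sample proportion is 51/368 = 0.13859.
SE(p̂) = √(0.13859·0.86141/368) = 0.018011.
The 80% critical value is z* = 1.282.
Margin of error = z*·SE = 1.282 × 0.018011 = 0.0231.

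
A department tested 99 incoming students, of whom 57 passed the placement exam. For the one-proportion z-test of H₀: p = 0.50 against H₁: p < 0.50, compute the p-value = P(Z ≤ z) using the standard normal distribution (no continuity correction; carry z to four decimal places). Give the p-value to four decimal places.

p-value = 0.9342

p̂ = 57/99 = 0.57576.
Under H₀, SE = √(p₀(1−p₀)/n) = √(0.50·0.50/99) = √0.002525253 = 0.050252.
Test statistic (full precision, shown to 4 dp): z = (57/99 − 0.50)/SE₀ ≈ 1.5076.
p-value = P(Z ≤ z) with z = 1.5076 → 0.9342.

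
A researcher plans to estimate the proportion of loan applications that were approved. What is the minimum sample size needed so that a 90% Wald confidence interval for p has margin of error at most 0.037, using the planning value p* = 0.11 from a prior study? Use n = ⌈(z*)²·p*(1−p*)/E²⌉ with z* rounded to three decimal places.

n = 194

The 90% critical value is z* = 1.645.
p*(1−p*) = 0.0979.
Required n before rounding: 2.706025 × 0.0979 / 0.037² = 193.513.
Rounding up, n = 194.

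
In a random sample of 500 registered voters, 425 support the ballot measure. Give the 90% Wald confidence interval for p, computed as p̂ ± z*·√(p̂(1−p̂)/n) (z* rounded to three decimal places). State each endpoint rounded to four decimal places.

The sample proportion is 425/500 = 0.85000.
SE = √(p̂(1−p̂)/n) = √(0.127500/500) = 0.015969.
For 90% confidence, z* = 1.645.
Margin = 1.645·0.015969 = 0.02627.
So the interval runs from 0.8237 to 0.8763.

(0.8237, 0.8763)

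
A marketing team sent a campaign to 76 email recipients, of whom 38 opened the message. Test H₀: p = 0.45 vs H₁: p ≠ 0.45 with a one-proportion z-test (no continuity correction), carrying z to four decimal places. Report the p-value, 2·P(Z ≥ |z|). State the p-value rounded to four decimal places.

With x = 38 successes in n = 76, p̂ = 0.50000.
SE₀ = √(0.45·0.55/76) = 0.057066.
Test statistic (full precision, shown to 4 dp): z = (38/76 − 0.45)/SE₀ ≈ 0.8762.
From the standard normal, 2·P(Z ≥ |z|) = 0.3809.

p-value = 0.3809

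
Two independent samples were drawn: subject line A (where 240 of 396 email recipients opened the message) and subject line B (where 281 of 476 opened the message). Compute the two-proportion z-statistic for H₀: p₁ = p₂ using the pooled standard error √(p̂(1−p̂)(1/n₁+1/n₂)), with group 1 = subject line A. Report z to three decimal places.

Sample proportions: p̂₁ = 240/396 = 0.60606 and p̂₂ = 281/476 = 0.59034.
Pooling: p̂ = 521/872 = 0.59748.
Pooled SE = √[0.2404982·0.00462609] ≈ 0.033355.
z = 0.01572/0.033355 = 0.471.

z = 0.471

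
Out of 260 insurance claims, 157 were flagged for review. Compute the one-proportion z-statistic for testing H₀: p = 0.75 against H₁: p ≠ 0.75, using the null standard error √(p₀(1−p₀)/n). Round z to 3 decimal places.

z = -5.442

The sample proportion is 157/260 = 0.60385.
Null standard error: √(0.75·0.25/260) = √0.000721154 = 0.026854.
Test statistic: z = -0.14615/0.026854 = -5.442.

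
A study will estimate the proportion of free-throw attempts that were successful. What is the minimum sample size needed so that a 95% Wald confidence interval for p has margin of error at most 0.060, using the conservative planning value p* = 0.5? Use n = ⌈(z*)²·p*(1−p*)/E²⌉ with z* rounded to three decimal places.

For 95% confidence, z* = 1.960.
p*(1−p*) = 0.50·0.50 = 0.2500.
Required n before rounding: 3.841600 × 0.2500 / 0.060² = 266.778.
Rounding up, n = 267.

n = 267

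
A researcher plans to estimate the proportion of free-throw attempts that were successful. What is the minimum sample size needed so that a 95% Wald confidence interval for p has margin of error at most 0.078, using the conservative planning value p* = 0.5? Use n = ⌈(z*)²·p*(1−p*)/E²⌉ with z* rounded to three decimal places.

The 95% critical value is z* = 1.960.
p*(1−p*) = 0.50·0.50 = 0.2500.
Required n before rounding: 3.841600 × 0.2500 / 0.078² = 157.857.
Rounding up, n = 158.

n = 158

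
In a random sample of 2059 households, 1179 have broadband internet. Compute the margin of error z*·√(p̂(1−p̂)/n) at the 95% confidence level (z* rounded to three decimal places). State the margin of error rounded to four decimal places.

p̂ = 1179/2059 = 0.57261.
Standard error of p̂: √(0.244728/2059) = √0.000118858 = 0.010902.
For 95% confidence, z* = 1.960.
ME = 1.960·0.010902 = 0.0214.

ME = 0.0214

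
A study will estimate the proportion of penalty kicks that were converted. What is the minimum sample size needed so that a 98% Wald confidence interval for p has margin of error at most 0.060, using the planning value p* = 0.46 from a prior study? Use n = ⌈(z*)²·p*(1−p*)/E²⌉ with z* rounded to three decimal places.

n = 374

z* = 2.326 at the 98% level.
p*(1−p*) = 0.46·0.54 = 0.2484.
Required n before rounding: 5.410276 × 0.2484 / 0.060² = 373.309.
⌈373.309⌉ = 374.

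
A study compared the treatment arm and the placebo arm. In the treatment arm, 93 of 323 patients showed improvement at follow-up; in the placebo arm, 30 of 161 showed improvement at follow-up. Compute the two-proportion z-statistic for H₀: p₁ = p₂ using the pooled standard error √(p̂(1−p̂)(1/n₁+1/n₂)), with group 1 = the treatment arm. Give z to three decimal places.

z = 2.419

Sample proportions: p̂₁ = 93/323 = 0.28793 and p̂₂ = 30/161 = 0.18634.
Pooling: p̂ = 123/484 = 0.25413.
SE = √[p̂(1−p̂)(1/n₁+1/n₂)] = √[0.25413·0.74587·(1/323+1/161)] ≈ 0.042002.
z = 0.10159/0.042002 = 2.419.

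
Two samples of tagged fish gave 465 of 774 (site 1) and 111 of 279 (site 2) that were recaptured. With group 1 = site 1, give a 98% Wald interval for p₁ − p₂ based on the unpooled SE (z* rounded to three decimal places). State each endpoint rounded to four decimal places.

(0.1234, 0.2824)

p̂₁ = 0.60078, p̂₂ = 0.39785, so the observed difference is 0.20293.
Unpooled SE = √(p̂₁(1−p̂₁)/n₁ + p̂₂(1−p̂₂)/n₂) = √(0.000309876 + 0.000858657) = 0.034184.
For 98% confidence, z* = 2.326. Margin of error = 0.07951.
CI: 0.20293 ± 0.07951 = (0.1234, 0.2824).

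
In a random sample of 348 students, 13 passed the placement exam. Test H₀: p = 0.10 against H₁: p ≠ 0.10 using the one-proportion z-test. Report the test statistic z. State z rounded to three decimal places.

Sample proportion p̂ = 13/348 = 0.03736.
SE₀ = √(0.10·0.90/348) = 0.016082.
Test statistic: z = -0.06264/0.016082 = -3.895.

z = -3.895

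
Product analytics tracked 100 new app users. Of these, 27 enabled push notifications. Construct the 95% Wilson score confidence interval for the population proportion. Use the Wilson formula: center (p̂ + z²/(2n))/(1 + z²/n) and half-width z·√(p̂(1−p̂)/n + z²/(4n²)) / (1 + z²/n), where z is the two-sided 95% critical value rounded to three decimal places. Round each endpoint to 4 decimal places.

(0.1927, 0.3643)

Here p̂ = 27/100 = 0.27000 and z = 1.960 (z² = 3.841600).
1 + z²/n = 1.038416.
Adjusted center: (0.27000 + z²/(2n))/1.038416 = 0.27851.
Radicand: p̂(1−p̂)/n + z²/(4n²) = 0.001971000 + 0.000096040 = 0.002067040.
Half-width = z·√(radicand)/denom = 1.960·0.045465/1.038416 = 0.08581.
So the interval runs from 0.1927 to 0.3643.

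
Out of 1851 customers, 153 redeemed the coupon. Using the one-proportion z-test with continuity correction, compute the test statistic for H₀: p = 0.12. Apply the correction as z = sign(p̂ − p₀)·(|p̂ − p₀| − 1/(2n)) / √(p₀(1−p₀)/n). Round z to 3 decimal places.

The sample proportion is 153/1851 = 0.08266. p̂ − p₀ = -0.037342.
Continuity correction 1/(2n) = 1/3702 = 0.000270.
Corrected numerator: |-0.037342| − 0.000270 = 0.037072.
Under H₀, SE = √(p₀(1−p₀)/n) = √(0.12·0.88/1851) = √0.000057050 = 0.007553.
z = −0.037072/0.007553 = -4.908.

z = -4.908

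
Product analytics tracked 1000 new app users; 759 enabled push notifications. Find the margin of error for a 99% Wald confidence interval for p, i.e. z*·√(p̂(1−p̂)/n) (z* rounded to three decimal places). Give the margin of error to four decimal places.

ME = 0.0348

Sample proportion p̂ = 759/1000 = 0.75900.
Standard error of p̂: √(0.182919/1000) = √0.000182919 = 0.013525.
The 99% critical value is z* = 2.576.
ME = 2.576·0.013525 = 0.0348.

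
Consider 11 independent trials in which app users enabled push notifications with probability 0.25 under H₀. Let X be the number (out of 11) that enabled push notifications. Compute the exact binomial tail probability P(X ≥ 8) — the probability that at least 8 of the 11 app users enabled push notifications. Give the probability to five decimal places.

X ~ Binomial(n=11, p=0.25).
P(X ≥ 8) = C(11,8)·0.25^8·0.75^3 + C(11,9)·0.25^9·0.75^2 + C(11,10)·0.25^10·0.75^1 + C(11,11)·0.25^11·0.75^0.
= 0.001062 + 0.000118 + 0.000008 + 0.000000 = 0.00119.

P = 0.00119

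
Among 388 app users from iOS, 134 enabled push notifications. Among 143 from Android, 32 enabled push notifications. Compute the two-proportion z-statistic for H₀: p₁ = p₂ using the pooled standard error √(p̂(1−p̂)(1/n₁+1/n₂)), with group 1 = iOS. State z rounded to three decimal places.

Sample proportions: p̂₁ = 134/388 = 0.34536 and p̂₂ = 32/143 = 0.22378.
Pooled p̂ = (134+32)/(388+143) = 166/531 = 0.31262.
Pooled SE = √[0.2148879·0.00957033] ≈ 0.045349.
z = (p̂₁ − p̂₂)/SE = (0.34536 − 0.22378)/0.045349 = 0.12158/0.045349 = 2.681.

z = 2.681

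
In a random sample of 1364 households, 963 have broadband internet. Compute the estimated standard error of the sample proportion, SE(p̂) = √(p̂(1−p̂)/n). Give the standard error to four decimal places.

SE = 0.0123

Sample proportion p̂ = 963/1364 = 0.70601.
p̂(1−p̂) = 0.207560.
SE = √(0.207560/1364) = √0.000152170 = 0.0123.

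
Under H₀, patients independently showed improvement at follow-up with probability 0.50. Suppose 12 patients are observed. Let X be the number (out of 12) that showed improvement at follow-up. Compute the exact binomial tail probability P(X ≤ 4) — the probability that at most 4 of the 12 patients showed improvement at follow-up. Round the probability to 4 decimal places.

X is binomial with n = 12 and p = 0.50.
P(X ≤ 4) = Σ_{j=0}^{4} C(12,j)·0.50^j·0.50^{12−j}.
= 0.000244 + 0.002930 + 0.016113 + 0.053711 + 0.120850 = 0.1938.

P = 0.1938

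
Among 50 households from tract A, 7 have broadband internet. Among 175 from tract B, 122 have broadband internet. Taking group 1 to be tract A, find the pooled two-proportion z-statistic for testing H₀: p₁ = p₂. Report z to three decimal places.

z = -7.025

Sample proportions: p̂₁ = 7/50 = 0.14000 and p̂₂ = 122/175 = 0.69714.
Pooling: p̂ = 129/225 = 0.57333.
Pooled SE = √[0.2446222·0.02571429] ≈ 0.079311.
z = -0.55714/0.079311 = -7.025.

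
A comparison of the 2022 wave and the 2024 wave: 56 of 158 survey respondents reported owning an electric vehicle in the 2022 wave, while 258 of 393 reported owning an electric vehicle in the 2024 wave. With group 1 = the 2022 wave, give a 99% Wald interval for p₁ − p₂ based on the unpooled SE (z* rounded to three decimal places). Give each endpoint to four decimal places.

(-0.4179, -0.1862)

p̂₁ = 0.35443, p̂₂ = 0.65649, so the observed difference is -0.30206.
SE = √(0.001448161 + 0.000573820) = √0.002021981 = 0.044966.
z* = 2.576 at the 99% level. Margin = 2.576·0.044966 = 0.11583.
CI: -0.30206 ± 0.11583 = (-0.4179, -0.1862).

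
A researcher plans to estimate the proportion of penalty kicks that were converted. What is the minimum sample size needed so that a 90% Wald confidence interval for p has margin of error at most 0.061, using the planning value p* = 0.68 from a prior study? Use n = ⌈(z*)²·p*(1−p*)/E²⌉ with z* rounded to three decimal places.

n = 159

For 90% confidence, z* = 1.645.
p*(1−p*) = 0.68·0.32 = 0.2176.
Required n before rounding: 2.706025 × 0.2176 / 0.061² = 158.245.
⌈158.245⌉ = 159.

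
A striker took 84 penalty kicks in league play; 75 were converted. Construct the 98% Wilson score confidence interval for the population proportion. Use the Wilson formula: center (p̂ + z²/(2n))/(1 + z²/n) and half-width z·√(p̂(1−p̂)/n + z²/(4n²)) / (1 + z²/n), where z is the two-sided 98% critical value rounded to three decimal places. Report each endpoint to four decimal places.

p̂ = 75/84 = 0.89286; z = 2.326, so z² = 5.410276.
1 + z²/n = 1.064408.
Adjusted center: (0.89286 + z²/(2n))/1.064408 = 0.86909.
Radicand: p̂(1−p̂)/n + z²/(4n²) = 0.001138848 + 0.000191691 = 0.001330539.
Half-width = 2.326·√0.001330539/1.064408 = 0.07971.
So the interval runs from 0.7894 to 0.9488.

(0.7894, 0.9488)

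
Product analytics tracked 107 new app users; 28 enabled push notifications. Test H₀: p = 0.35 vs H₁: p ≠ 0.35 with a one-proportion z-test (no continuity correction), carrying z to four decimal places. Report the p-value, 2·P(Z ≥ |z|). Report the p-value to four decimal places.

p-value = 0.0554

With x = 28 successes in n = 107, p̂ = 0.26168.
SE₀ = √(0.35·0.65/107) = 0.046110.
z = (p̂ − p₀)/SE = (28/107 − 0.35)/0.046110 ≈ -1.9154.
From the standard normal, 2·P(Z ≥ |z|) = 0.0554.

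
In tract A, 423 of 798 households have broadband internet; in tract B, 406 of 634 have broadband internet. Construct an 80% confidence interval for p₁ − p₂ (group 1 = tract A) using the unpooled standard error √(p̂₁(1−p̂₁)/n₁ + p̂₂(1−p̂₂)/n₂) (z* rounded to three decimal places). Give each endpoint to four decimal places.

(-0.1436, -0.0770)

p̂₁ = 0.53008, p̂₂ = 0.64038, so the observed difference is -0.11030.
Unpooled SE = √(p̂₁(1−p̂₁)/n₁ + p̂₂(1−p̂₂)/n₂) = √(0.000312150 + 0.000363240) = 0.025988.
The 80% critical value is z* = 1.282. Margin of error = 0.03332.
Interval: -0.11030 ± 0.03332 → (-0.1436, -0.0770).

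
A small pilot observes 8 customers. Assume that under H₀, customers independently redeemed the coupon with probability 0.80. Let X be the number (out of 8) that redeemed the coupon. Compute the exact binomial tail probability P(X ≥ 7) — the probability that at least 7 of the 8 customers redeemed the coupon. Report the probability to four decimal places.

P = 0.5033

X ~ Binomial(n=8, p=0.80).
P(X ≥ 7) = C(8,7)·0.80^7·0.20^1 + C(8,8)·0.80^8·0.20^0.
= 0.335544 + 0.167772 = 0.5033.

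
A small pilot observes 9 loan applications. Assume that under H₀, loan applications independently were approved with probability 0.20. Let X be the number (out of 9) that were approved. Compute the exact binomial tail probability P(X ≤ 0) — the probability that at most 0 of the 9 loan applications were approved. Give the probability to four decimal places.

P = 0.1342

X is binomial with n = 9 and p = 0.20.
P(X ≤ 0) = C(9,0)·0.20^0·0.80^9.
= 0.134218 = 0.1342.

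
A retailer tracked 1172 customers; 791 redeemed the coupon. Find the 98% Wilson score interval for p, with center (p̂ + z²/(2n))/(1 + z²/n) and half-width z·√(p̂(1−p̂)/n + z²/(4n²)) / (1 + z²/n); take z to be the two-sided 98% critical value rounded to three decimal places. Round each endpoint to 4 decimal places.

(0.6423, 0.7059)

Here p̂ = 791/1172 = 0.67491 and z = 2.326 (z² = 5.410276).
Denominator 1 + z²/n = 1 + 5.410276/1172 = 1.004616.
Center = (0.67491 + 0.002308)/1.004616 = 0.67411.
Radicand: p̂(1−p̂)/n + z²/(4n²) = 0.000187206 + 0.000000985 = 0.000188191.
Half-width = z·√(radicand)/denom = 2.326·0.013718/1.004616 = 0.03176.
CI: 0.67411 ± 0.03176 = (0.6423, 0.7059).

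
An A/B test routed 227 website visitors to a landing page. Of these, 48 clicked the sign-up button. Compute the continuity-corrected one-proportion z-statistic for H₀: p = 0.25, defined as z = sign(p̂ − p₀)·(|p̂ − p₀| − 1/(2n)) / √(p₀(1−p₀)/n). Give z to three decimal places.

Sample proportion p̂ = 48/227 = 0.21145. p̂ − p₀ = -0.038546.
1/(2n) = 0.002203.
Corrected numerator: |-0.038546| − 0.002203 = 0.036343.
Null standard error: √(0.25·0.75/227) = √0.000825991 = 0.028740.
z = −0.036343/0.028740 = -1.265.

z = -1.265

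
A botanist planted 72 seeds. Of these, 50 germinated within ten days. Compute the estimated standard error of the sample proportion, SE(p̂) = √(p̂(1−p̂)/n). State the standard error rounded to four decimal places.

SE = 0.0543

The sample proportion is 50/72 = 0.69444.
p̂(1−p̂) = 0.69444·0.30556 = 0.212193.
SE = √(0.212193/72) = 0.0543.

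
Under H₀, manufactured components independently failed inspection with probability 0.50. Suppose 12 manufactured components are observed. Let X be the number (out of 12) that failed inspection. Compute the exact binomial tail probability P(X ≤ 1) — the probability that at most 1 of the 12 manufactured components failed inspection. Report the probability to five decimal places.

P = 0.00317

X ~ Binomial(n=12, p=0.50).
P(X ≤ 1) = C(12,0)·0.50^0·0.50^12 + C(12,1)·0.50^1·0.50^11.
= 0.000244 + 0.002930 = 0.00317.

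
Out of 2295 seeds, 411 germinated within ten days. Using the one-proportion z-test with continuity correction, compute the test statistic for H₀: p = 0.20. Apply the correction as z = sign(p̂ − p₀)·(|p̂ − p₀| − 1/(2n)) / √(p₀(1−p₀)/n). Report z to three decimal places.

z = -2.479

p̂ = 411/2295 = 0.17908. p̂ − p₀ = -0.020915.
1/(2n) = 0.000218.
Corrected numerator: |-0.020915| − 0.000218 = 0.020697.
Null standard error: √(0.20·0.80/2295) = √0.000069717 = 0.008350.
z = −0.020697/0.008350 = -2.479.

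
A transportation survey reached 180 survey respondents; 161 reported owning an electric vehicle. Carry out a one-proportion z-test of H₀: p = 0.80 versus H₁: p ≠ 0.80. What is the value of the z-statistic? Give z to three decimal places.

z = 3.168

The sample proportion is 161/180 = 0.89444.
Null standard error: √(0.80·0.20/180) = √0.000888889 = 0.029814.
z = (p̂ − p₀)/SE = (0.89444 − 0.80)/0.029814 = 3.168.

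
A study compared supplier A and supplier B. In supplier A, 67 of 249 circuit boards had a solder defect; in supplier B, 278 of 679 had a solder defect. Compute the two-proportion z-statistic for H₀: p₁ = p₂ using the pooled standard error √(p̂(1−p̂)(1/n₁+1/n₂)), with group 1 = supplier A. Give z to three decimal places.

p̂₁ = 67/249 = 0.26908, p̂₂ = 278/679 = 0.40943.
Pooling: p̂ = 345/928 = 0.37177.
SE = √[p̂(1−p̂)(1/n₁+1/n₂)] = √[0.37177·0.62823·(1/249+1/679)] ≈ 0.035804.
z = -0.14035/0.035804 = -3.920.

z = -3.920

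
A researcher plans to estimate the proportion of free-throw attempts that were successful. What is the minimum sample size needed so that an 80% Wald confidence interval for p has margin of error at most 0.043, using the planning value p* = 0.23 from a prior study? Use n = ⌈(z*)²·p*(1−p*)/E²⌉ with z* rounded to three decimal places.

n = 158

The 80% critical value is z* = 1.282.
p*(1−p*) = 0.1771.
Required n before rounding: 1.643524 × 0.1771 / 0.043² = 157.419.
Rounding up, n = 158.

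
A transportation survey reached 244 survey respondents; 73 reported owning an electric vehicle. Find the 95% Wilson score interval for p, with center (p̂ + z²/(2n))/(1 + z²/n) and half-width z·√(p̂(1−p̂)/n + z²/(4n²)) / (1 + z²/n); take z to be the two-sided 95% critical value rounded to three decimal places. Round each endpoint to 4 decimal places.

(0.2452, 0.3594)

Here p̂ = 73/244 = 0.29918 and z = 1.960 (z² = 3.841600).
1 + z²/n = 1.015744.
Adjusted center: (0.29918 + z²/(2n))/1.015744 = 0.30229.
Radicand: p̂(1−p̂)/n + z²/(4n²) = 0.000859309 + 0.000016131 = 0.000875440.
Half-width = 1.960·√0.000875440/1.015744 = 0.05709.
So the interval runs from 0.2452 to 0.3594.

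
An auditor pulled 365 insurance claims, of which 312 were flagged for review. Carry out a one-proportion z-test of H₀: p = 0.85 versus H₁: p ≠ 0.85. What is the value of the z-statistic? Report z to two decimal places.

z = 0.26

p̂ = 312/365 = 0.85479.
SE₀ = √(0.85·0.15/365) = 0.018690.
z = (0.85479 − 0.85)/0.018690 = 0.00479/0.018690 = 0.26.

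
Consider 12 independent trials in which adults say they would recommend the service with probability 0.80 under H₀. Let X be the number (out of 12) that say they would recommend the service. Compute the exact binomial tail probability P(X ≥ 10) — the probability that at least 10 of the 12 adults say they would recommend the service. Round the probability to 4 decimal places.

P = 0.5583

X ~ Binomial(n=12, p=0.80).
P(X ≥ 10) = C(12,10)·0.80^10·0.20^2 + C(12,11)·0.80^11·0.20^1 + C(12,12)·0.80^12·0.20^0.
= 0.283468 + 0.206158 + 0.068719 = 0.5583.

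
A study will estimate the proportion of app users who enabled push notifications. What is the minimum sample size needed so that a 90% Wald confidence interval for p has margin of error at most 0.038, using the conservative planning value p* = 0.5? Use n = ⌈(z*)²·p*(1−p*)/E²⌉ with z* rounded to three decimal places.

n = 469

z* = 1.645 at the 90% level.
p*(1−p*) = 0.50·0.50 = 0.2500.
(z*)²·p*(1−p*)/E² = 2.706025·0.2500/0.001444 = 468.495.
Rounding up, n = 469.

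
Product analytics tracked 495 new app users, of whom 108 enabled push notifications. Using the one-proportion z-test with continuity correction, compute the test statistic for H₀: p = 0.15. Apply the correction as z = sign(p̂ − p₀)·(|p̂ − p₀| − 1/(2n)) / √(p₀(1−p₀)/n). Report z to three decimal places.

z = 4.185

Sample proportion p̂ = 108/495 = 0.21818. p̂ − p₀ = 0.068182.
1/(2n) = 0.001010.
Corrected numerator: |0.068182| − 0.001010 = 0.067172.
SE₀ = √(0.15·0.85/495) = 0.016049.
z = +0.067172/0.016049 = 4.185.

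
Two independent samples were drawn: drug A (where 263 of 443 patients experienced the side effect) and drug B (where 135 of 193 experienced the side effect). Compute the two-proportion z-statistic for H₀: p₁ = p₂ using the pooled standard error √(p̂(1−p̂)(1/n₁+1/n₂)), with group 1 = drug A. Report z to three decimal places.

Sample proportions: p̂₁ = 263/443 = 0.59368 and p̂₂ = 135/193 = 0.69948.
Pooled p̂ = (263+135)/(443+193) = 398/636 = 0.62579.
SE = √[p̂(1−p̂)(1/n₁+1/n₂)] = √[0.62579·0.37421·(1/443+1/193)] ≈ 0.041737.
z = -0.10580/0.041737 = -2.535.

z = -2.535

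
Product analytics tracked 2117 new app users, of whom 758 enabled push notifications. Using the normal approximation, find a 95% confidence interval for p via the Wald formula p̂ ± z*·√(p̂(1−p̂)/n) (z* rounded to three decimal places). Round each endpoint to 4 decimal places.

(0.3376, 0.3785)

The sample proportion is 758/2117 = 0.35805.
SE(p̂) = √(0.35805·0.64195/2117) = 0.010420.
The 95% critical value is z* = 1.960.
Margin = 1.960·0.010420 = 0.02042.
Interval: 0.35805 ± 0.02042 → (0.3376, 0.3785).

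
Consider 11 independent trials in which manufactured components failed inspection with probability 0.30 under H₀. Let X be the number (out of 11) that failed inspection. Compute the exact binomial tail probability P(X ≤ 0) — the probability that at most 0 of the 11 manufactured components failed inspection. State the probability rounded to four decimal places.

X is binomial with n = 11 and p = 0.30.
P(X ≤ 0) = C(11,0)·0.30^0·0.70^11.
= 0.019773 = 0.0198.

P = 0.0198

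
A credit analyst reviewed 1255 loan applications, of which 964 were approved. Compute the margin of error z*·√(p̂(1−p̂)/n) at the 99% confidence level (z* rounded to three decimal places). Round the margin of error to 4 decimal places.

ME = 0.0307

Sample proportion p̂ = 964/1255 = 0.76813.
Standard error of p̂: √(0.178108/1255) = √0.000141918 = 0.011913.
For 99% confidence, z* = 2.576.
ME = 2.576·0.011913 = 0.0307.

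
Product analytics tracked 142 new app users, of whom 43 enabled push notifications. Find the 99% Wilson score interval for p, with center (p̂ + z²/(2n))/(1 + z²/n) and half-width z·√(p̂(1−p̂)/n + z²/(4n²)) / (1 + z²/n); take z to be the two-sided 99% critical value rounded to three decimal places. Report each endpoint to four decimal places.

Here p̂ = 43/142 = 0.30282 and z = 2.576 (z² = 6.635776).
Denominator 1 + z²/n = 1 + 6.635776/142 = 1.046731.
Adjusted center: (0.30282 + z²/(2n))/1.046731 = 0.31162.
Radicand: p̂(1−p̂)/n + z²/(4n²) = 0.001486752 + 0.000082273 = 0.001569025.
Half-width = 2.576·√0.001569025/1.046731 = 0.09748.
Interval: 0.31162 ± 0.09748 → (0.2141, 0.4091).

(0.2141, 0.4091)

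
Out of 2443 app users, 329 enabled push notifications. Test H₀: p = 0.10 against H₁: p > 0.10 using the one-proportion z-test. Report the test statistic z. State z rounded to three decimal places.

z = 5.712

Sample proportion p̂ = 329/2443 = 0.13467.
Null standard error: √(0.10·0.90/2443) = √0.000036840 = 0.006070.
z = (0.13467 − 0.10)/0.006070 = 0.03467/0.006070 = 5.712.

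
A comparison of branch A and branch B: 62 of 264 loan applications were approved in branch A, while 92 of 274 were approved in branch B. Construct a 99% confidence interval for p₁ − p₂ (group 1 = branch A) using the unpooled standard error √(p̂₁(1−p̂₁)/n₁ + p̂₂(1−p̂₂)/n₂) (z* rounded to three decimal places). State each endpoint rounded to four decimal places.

p̂₁ = 62/264 = 0.23485, p̂₂ = 92/274 = 0.33577; p̂₁ − p̂₂ = -0.10092.
SE = √(0.000680662 + 0.000813968) = √0.001494630 = 0.038660.
The 99% critical value is z* = 2.576. Margin of error = 0.09959.
CI: -0.10092 ± 0.09959 = (-0.2005, -0.0013).

(-0.2005, -0.0013)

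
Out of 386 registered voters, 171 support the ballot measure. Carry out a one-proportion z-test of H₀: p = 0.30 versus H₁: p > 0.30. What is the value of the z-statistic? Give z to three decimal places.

With x = 171 successes in n = 386, p̂ = 0.44301.
Null standard error: √(0.30·0.70/386) = √0.000544041 = 0.023325.
z = (0.44301 − 0.30)/0.023325 = 0.14301/0.023325 = 6.131.

z = 6.131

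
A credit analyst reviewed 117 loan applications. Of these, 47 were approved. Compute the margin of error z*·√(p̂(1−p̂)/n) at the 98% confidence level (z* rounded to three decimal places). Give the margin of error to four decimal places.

ME = 0.1054

The sample proportion is 47/117 = 0.40171.
SE(p̂) = √(0.40171·0.59829/117) = 0.045323.
z* = 2.326 at the 98% level.
Margin of error = z*·SE = 2.326 × 0.045323 = 0.1054.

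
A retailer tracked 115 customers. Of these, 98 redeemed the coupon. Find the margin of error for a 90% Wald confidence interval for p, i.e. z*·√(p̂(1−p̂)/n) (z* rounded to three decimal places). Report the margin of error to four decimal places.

p̂ = 98/115 = 0.85217.
SE(p̂) = √(0.85217·0.14783/115) = 0.033097.
For 90% confidence, z* = 1.645.
Margin of error = z*·SE = 1.645 × 0.033097 = 0.0544.

ME = 0.0544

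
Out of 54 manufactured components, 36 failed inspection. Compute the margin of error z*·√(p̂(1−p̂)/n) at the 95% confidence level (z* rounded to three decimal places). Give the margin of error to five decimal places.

With x = 36 successes in n = 54, p̂ = 0.66667.
Standard error of p̂: √(0.222222/54) = √0.004115226 = 0.064150.
The 95% critical value is z* = 1.960.
Margin of error = z*·SE = 1.960 × 0.064150 = 0.12573.

ME = 0.12573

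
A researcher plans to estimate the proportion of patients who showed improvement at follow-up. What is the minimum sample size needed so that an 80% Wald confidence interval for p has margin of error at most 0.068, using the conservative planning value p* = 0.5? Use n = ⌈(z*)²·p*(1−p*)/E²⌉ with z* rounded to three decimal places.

z* = 1.282 at the 80% level.
p*(1−p*) = 0.50·0.50 = 0.2500.
(z*)²·p*(1−p*)/E² = 1.643524·0.2500/0.004624 = 88.858.
Rounding up, n = 89.

n = 89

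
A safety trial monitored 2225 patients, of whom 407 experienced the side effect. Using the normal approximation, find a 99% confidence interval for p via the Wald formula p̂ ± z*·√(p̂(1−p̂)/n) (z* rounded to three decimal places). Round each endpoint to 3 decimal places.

(0.162, 0.204)

With x = 407 successes in n = 2225, p̂ = 0.18292.
SE(p̂) = √(0.18292·0.81708/2225) = 0.008196.
The 99% critical value is z* = 2.576.
Margin = 2.576·0.008196 = 0.02111.
Interval: 0.18292 ± 0.02111 → (0.162, 0.204).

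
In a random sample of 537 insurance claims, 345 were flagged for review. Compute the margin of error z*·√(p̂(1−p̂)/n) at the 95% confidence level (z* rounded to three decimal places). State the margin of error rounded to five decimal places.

The sample proportion is 345/537 = 0.64246.
SE(p̂) = √(0.64246·0.35754/537) = 0.020682.
For 95% confidence, z* = 1.960.
Margin of error = z*·SE = 1.960 × 0.020682 = 0.04054.

ME = 0.04054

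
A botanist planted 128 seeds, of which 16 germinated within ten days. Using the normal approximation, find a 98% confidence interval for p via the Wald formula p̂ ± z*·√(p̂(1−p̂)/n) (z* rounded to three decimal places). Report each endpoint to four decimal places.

(0.0570, 0.1930)

The sample proportion is 16/128 = 0.12500.
SE(p̂) = √(0.12500·0.87500/128) = 0.029232.
z* = 2.326 at the 98% level.
Margin = 2.326·0.029232 = 0.06799.
Interval: 0.12500 ± 0.06799 → (0.0570, 0.1930).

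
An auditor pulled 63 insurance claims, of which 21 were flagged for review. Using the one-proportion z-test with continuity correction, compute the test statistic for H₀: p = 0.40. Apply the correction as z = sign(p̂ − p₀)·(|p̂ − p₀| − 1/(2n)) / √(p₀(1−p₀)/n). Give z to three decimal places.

z = -0.952

p̂ = 21/63 = 0.33333. p̂ − p₀ = -0.066667.
1/(2n) = 0.007937.
Corrected numerator: |-0.066667| − 0.007937 = 0.058730.
Under H₀, SE = √(p₀(1−p₀)/n) = √(0.40·0.60/63) = √0.003809524 = 0.061721.
z = (−)0.058730/0.061721 = -0.952.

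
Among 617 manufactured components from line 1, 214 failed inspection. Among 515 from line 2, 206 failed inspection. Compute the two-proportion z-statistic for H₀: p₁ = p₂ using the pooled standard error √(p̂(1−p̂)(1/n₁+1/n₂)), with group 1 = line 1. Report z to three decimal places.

Sample proportions: p̂₁ = 214/617 = 0.34684 and p̂₂ = 206/515 = 0.40000.
Pooling: p̂ = 420/1132 = 0.37102.
SE = √[p̂(1−p̂)(1/n₁+1/n₂)] = √[0.37102·0.62898·(1/617+1/515)] ≈ 0.028833.
z = -0.05316/0.028833 = -1.844.

z = -1.844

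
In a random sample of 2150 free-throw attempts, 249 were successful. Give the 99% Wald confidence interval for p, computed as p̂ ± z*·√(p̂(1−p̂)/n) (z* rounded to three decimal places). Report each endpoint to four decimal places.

p̂ = 249/2150 = 0.11581.
SE = √(p̂(1−p̂)/n) = √(0.102401/2150) = 0.006901.
For 99% confidence, z* = 2.576.
Margin = 2.576·0.006901 = 0.01778.
Interval: 0.11581 ± 0.01778 → (0.0980, 0.1336).

(0.0980, 0.1336)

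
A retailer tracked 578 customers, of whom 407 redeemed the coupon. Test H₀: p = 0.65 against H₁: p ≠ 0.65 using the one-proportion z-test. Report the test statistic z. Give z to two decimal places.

z = 2.73

Sample proportion p̂ = 407/578 = 0.70415.
SE₀ = √(0.65·0.35/578) = 0.019839.
z = (0.70415 − 0.65)/0.019839 = 0.05415/0.019839 = 2.73.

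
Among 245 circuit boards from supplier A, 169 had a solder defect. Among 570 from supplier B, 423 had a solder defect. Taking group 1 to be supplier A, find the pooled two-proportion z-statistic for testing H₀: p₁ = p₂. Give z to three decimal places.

p̂₁ = 169/245 = 0.68980, p̂₂ = 423/570 = 0.74211.
Pooling: p̂ = 592/815 = 0.72638.
Pooled SE = √[0.1987519·0.00583602] ≈ 0.034058.
z = -0.05231/0.034058 = -1.536.

z = -1.536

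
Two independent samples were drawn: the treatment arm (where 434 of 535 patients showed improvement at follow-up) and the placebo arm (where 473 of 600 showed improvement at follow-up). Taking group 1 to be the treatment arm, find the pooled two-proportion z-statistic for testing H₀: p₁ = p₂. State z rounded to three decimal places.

Sample proportions: p̂₁ = 434/535 = 0.81121 and p̂₂ = 473/600 = 0.78833.
Pooling: p̂ = 907/1135 = 0.79912.
SE = √[p̂(1−p̂)(1/n₁+1/n₂)] = √[0.79912·0.20088·(1/535+1/600)] ≈ 0.023824.
z = (p̂₁ − p̂₂)/SE = (0.81121 − 0.78833)/0.023824 = 0.02288/0.023824 = 0.960.

z = 0.960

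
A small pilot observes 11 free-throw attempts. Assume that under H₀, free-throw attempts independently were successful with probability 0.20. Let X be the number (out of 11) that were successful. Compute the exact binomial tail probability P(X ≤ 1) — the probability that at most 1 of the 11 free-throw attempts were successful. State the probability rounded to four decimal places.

P = 0.3221

X ~ Binomial(n=11, p=0.20).
P(X ≤ 1) = C(11,0)·0.20^0·0.80^11 + C(11,1)·0.20^1·0.80^10.
= 0.085899 + 0.236223 = 0.3221.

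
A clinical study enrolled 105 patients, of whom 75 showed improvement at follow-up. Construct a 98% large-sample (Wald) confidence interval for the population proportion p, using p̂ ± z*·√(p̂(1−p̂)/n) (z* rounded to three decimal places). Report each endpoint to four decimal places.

(0.6117, 0.8168)

p̂ = 75/105 = 0.71429.
SE(p̂) = √(0.71429·0.28571/105) = 0.044087.
For 98% confidence, z* = 2.326.
Margin of error: 2.326 × 0.044087 = 0.10255.
Interval: 0.71429 ± 0.10255 → (0.6117, 0.8168).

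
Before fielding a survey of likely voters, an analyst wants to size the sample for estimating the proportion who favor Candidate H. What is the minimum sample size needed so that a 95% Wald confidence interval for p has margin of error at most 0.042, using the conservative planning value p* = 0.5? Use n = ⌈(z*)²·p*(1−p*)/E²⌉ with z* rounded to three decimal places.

The 95% critical value is z* = 1.960.
p*(1−p*) = 0.2500.
(z*)²·p*(1−p*)/E² = 3.841600·0.2500/0.001764 = 544.444.
⌈544.444⌉ = 545.

n = 545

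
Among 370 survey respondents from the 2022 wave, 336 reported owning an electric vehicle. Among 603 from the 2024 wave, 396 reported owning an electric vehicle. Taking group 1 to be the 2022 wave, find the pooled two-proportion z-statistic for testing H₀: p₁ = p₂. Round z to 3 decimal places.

p̂₁ = 336/370 = 0.90811, p̂₂ = 396/603 = 0.65672.
Pooling: p̂ = 732/973 = 0.75231.
Pooled SE = √[0.1863384·0.00436108] ≈ 0.028507.
z = 0.25139/0.028507 = 8.819.

z = 8.819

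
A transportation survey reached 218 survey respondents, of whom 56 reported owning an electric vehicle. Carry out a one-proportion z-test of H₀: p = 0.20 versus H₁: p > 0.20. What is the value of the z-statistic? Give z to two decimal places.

z = 2.10

The sample proportion is 56/218 = 0.25688.
SE₀ = √(0.20·0.80/218) = 0.027091.
z = (p̂ − p₀)/SE = (0.25688 − 0.20)/0.027091 = 2.10.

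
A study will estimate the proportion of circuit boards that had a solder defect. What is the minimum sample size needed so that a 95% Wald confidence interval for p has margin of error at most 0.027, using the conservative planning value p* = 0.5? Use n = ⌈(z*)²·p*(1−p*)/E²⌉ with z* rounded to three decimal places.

n = 1318

The 95% critical value is z* = 1.960.
p*(1−p*) = 0.2500.
(z*)²·p*(1−p*)/E² = 3.841600·0.2500/0.000729 = 1317.421.
Rounding up, n = 1318.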